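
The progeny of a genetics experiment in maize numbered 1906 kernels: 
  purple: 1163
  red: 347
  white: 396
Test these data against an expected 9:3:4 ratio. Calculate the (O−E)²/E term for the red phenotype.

Under the 9:3:4 hypothesis (Σ ratio = 16, N = 1906):
  purple: 1906 × 9/16 = 1072.125
  red: 1906 × 3/16 = 357.375
  white: 1906 × 4/16 = 476.5
Contribution of red: (347 − 357.375)² / 357.375 = 0.3012

0.301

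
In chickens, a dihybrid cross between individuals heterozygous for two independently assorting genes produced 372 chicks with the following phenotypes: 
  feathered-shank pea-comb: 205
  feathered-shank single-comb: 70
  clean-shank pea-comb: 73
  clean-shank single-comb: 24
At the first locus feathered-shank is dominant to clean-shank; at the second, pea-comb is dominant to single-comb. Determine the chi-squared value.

0.263

A dihybrid F₂ with independent assortment and complete dominance at both loci gives a 9:3:3:1 phenotypic ratio.
Under the 9:3:3:1 hypothesis (Σ ratio = 16, N = 372):
  feathered-shank pea-comb: 372 × 9/16 = 209.25
  feathered-shank single-comb: 372 × 3/16 = 69.75
  clean-shank pea-comb: 372 × 3/16 = 69.75
  clean-shank single-comb: 372 × 1/16 = 23.25
χ² = Σ (O − E)² / E
  feathered-shank pea-comb: (205 − 209.25)² / 209.25 = 0.0863
  feathered-shank single-comb: (70 − 69.75)² / 69.75 = 0.0009
  clean-shank pea-comb: (73 − 69.75)² / 69.75 = 0.1514
  clean-shank single-comb: (24 − 23.25)² / 23.25 = 0.0242
χ² = 0.0863 + 0.0009 + 0.1514 + 0.0242 = 0.2628 ≈ 0.263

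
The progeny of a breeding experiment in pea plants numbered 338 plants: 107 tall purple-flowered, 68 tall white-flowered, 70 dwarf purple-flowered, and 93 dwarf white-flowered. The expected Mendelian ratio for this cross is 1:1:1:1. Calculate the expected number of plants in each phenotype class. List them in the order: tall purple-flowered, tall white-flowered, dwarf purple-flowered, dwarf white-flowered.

84.5, 84.5, 84.5, 84.5

Under the 1:1:1:1 hypothesis (Σ ratio = 4, N = 338):
  tall purple-flowered: 338 × 1/4 = 84.5
  tall white-flowered: 338 × 1/4 = 84.5
  dwarf purple-flowered: 338 × 1/4 = 84.5
  dwarf white-flowered: 338 × 1/4 = 84.5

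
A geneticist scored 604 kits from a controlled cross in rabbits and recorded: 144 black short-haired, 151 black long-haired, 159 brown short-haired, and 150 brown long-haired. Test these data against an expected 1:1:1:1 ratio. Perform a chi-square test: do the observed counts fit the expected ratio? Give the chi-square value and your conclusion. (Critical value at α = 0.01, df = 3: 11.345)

0.755; consistent

Expected counts for N = 604 under a 1:1:1:1 ratio (total parts = 4):
  black short-haired: 604 × 1/4 = 151
  black long-haired: 604 × 1/4 = 151
  brown short-haired: 604 × 1/4 = 151
  brown long-haired: 604 × 1/4 = 151
χ² = Σ (O − E)² / E
  black short-haired: (144 − 151)² / 151 = 0.3245
  black long-haired: (151 − 151)² / 151 = 0.0000
  brown short-haired: (159 − 151)² / 151 = 0.4238
  brown long-haired: (150 − 151)² / 151 = 0.0066
χ² = 0.3245 + 0.0000 + 0.4238 + 0.0066 = 0.7549 ≈ 0.755
Degrees of freedom = 4 − 1 = 3; critical value at α = 0.01 is 11.345.
Since 0.755 < 11.345, we fail to reject the null hypothesis — the data are consistent with the 1:1:1:1 ratio.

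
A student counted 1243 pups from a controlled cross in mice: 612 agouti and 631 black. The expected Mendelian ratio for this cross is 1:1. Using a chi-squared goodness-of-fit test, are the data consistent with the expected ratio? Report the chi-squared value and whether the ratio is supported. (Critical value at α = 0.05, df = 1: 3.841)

Expected counts for N = 1243 under a 1:1 ratio (total parts = 2):
  agouti: 1243 × 1/2 = 621.5
  black: 1243 × 1/2 = 621.5
χ² = Σ (O − E)² / E
  agouti: (612 − 621.5)² / 621.5 = 0.1452
  black: (631 − 621.5)² / 621.5 = 0.1452
χ² = 0.1452 + 0.1452 = 0.2904 ≈ 0.290
Degrees of freedom = 2 − 1 = 1; critical value at α = 0.05 is 3.841.
Since 0.290 < 3.841, we fail to reject the null hypothesis — the data are consistent with the 1:1 ratio.

0.290; consistent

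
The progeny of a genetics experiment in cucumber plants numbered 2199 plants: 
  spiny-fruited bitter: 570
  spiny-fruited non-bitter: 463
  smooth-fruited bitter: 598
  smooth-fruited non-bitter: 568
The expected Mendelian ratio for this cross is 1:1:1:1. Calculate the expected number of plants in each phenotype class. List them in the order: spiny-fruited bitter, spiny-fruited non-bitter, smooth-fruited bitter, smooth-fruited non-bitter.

549.75, 549.75, 549.75, 549.75

The 1:1:1:1 ratio has 4 parts, so with N = 2199 the expected counts are:
  spiny-fruited bitter: 2199 × 1/4 = 549.75
  spiny-fruited non-bitter: 2199 × 1/4 = 549.75
  smooth-fruited bitter: 2199 × 1/4 = 549.75
  smooth-fruited non-bitter: 2199 × 1/4 = 549.75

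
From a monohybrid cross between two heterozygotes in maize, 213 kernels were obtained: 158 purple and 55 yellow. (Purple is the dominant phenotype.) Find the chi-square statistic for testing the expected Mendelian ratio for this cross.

0.077

For a monohybrid cross between heterozygotes with complete dominance, the expected phenotypic ratio is 3:1.
Total ratio parts = 4. Expected numbers out of 213:
  purple: 213 × 3/4 = 159.75
  yellow: 213 × 1/4 = 53.25
χ² = Σ (O − E)² / E
  purple: (158 − 159.75)² / 159.75 = 0.0192
  yellow: (55 − 53.25)² / 53.25 = 0.0575
χ² = 0.0192 + 0.0575 = 0.0767 ≈ 0.077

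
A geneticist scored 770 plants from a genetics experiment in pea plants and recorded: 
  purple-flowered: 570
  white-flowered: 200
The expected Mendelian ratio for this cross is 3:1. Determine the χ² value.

Under the 3:1 hypothesis (Σ ratio = 4, N = 770):
  purple-flowered: 770 × 3/4 = 577.5
  white-flowered: 770 × 1/4 = 192.5
χ² = Σ (O − E)² / E
  purple-flowered: (570 − 577.5)² / 577.5 = 0.0974
  white-flowered: (200 − 192.5)² / 192.5 = 0.2922
χ² = 0.0974 + 0.2922 = 0.3896 ≈ 0.390

0.390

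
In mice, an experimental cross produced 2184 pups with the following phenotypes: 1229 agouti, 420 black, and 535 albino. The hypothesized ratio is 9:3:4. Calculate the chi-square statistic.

0.491

Under the 9:3:4 hypothesis (Σ ratio = 16, N = 2184):
  agouti: 2184 × 9/16 = 1228.5
  black: 2184 × 3/16 = 409.5
  albino: 2184 × 4/16 = 546
χ² = Σ (O − E)² / E
  agouti: (1229 − 1228.5)² / 1228.5 = 0.0002
  black: (420 − 409.5)² / 409.5 = 0.2692
  albino: (535 − 546)² / 546 = 0.2216
χ² = 0.0002 + 0.2692 + 0.2216 = 0.491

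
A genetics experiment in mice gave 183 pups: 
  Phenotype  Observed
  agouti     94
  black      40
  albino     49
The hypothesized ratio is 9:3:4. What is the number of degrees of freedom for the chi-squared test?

2

A goodness-of-fit test with 3 phenotype classes has df = 3 − 1 = 2.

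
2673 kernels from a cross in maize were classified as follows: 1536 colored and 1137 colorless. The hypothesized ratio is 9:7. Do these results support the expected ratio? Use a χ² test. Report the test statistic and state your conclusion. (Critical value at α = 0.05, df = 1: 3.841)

Total ratio parts = 16. Expected numbers out of 2673:
  colored: 2673 × 9/16 = 1503.5625
  colorless: 2673 × 7/16 = 1169.4375
χ² = Σ (O − E)² / E
  colored: (1536 − 1503.5625)² / 1503.5625 = 0.6998
  colorless: (1137 − 1169.4375)² / 1169.4375 = 0.8997
χ² = 0.6998 + 0.8997 = 1.5995 ≈ 1.600
Degrees of freedom = 2 − 1 = 1; critical value at α = 0.05 is 3.841.
Since 1.600 < 3.841, we fail to reject the null hypothesis — the data are consistent with the 9:7 ratio.

1.600; consistent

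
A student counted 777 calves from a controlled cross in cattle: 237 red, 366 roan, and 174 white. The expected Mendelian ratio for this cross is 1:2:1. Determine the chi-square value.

12.822

The 1:2:1 ratio has 4 parts, so with N = 777 the expected counts are:
  red: 777 × 1/4 = 194.25
  roan: 777 × 2/4 = 388.5
  white: 777 × 1/4 = 194.25
χ² = Σ (O − E)² / E
  red: (237 − 194.25)² / 194.25 = 9.4083
  roan: (366 − 388.5)² / 388.5 = 1.3031
  white: (174 − 194.25)² / 194.25 = 2.1110
χ² = 9.4083 + 1.3031 + 2.1110 = 12.8224 ≈ 12.822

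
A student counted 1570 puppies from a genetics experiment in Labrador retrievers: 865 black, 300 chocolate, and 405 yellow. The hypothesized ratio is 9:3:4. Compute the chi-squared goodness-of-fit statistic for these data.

0.878

Expected counts for N = 1570 under a 9:3:4 ratio (total parts = 16):
  black: 1570 × 9/16 = 883.125
  chocolate: 1570 × 3/16 = 294.375
  yellow: 1570 × 4/16 = 392.5
χ² = Σ (O − E)² / E
  black: (865 − 883.125)² / 883.125 = 0.3720
  chocolate: (300 − 294.375)² / 294.375 = 0.1075
  yellow: (405 − 392.5)² / 392.5 = 0.3981
χ² = 0.3720 + 0.1075 + 0.3981 = 0.8776 ≈ 0.878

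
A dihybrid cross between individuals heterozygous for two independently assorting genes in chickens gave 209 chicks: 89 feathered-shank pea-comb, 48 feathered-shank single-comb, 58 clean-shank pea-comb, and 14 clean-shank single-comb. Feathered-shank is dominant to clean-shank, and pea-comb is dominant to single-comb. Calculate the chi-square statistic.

18.020

A dihybrid F₂ with independent assortment and complete dominance at both loci gives a 9:3:3:1 phenotypic ratio.
Expected counts for N = 209 under a 9:3:3:1 ratio (total parts = 16):
  feathered-shank pea-comb: 209 × 9/16 = 117.5625
  feathered-shank single-comb: 209 × 3/16 = 39.1875
  clean-shank pea-comb: 209 × 3/16 = 39.1875
  clean-shank single-comb: 209 × 1/16 = 13.0625
χ² = Σ (O − E)² / E
  feathered-shank pea-comb: (89 − 117.5625)² / 117.5625 = 6.9394
  feathered-shank single-comb: (48 − 39.1875)² / 39.1875 = 1.9818
  clean-shank pea-comb: (58 − 39.1875)² / 39.1875 = 9.0312
  clean-shank single-comb: (14 − 13.0625)² / 13.0625 = 0.0673
χ² = 6.9394 + 1.9818 + 9.0312 + 0.0673 = 18.0197 ≈ 18.020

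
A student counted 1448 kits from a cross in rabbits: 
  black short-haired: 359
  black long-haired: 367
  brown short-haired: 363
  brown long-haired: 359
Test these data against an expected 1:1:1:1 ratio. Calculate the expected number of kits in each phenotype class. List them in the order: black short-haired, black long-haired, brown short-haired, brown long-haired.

Under the 1:1:1:1 hypothesis (Σ ratio = 4, N = 1448):
  black short-haired: 1448 × 1/4 = 362
  black long-haired: 1448 × 1/4 = 362
  brown short-haired: 1448 × 1/4 = 362
  brown long-haired: 1448 × 1/4 = 362

362, 362, 362, 362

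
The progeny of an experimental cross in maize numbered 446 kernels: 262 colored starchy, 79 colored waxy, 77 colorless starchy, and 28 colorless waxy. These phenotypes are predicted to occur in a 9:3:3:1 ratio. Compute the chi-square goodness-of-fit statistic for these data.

Under the 9:3:3:1 hypothesis (Σ ratio = 16, N = 446):
  colored starchy: 446 × 9/16 = 250.875
  colored waxy: 446 × 3/16 = 83.625
  colorless starchy: 446 × 3/16 = 83.625
  colorless waxy: 446 × 1/16 = 27.875
χ² = Σ (O − E)² / E
  colored starchy: (262 − 250.875)² / 250.875 = 0.4933
  colored waxy: (79 − 83.625)² / 83.625 = 0.2558
  colorless starchy: (77 − 83.625)² / 83.625 = 0.5249
  colorless waxy: (28 − 27.875)² / 27.875 = 0.0006
χ² = 0.4933 + 0.2558 + 0.5249 + 0.0006 = 1.2746 ≈ 1.275

1.275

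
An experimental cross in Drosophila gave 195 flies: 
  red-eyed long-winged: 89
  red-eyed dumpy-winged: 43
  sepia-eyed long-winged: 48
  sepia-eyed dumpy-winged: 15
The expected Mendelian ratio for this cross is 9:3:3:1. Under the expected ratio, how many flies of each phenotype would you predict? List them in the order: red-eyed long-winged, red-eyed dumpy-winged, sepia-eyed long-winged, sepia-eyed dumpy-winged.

109.6875, 36.5625, 36.5625, 12.1875

Expected counts for N = 195 under a 9:3:3:1 ratio (total parts = 16):
  red-eyed long-winged: 195 × 9/16 = 109.6875
  red-eyed dumpy-winged: 195 × 3/16 = 36.5625
  sepia-eyed long-winged: 195 × 3/16 = 36.5625
  sepia-eyed dumpy-winged: 195 × 1/16 = 12.1875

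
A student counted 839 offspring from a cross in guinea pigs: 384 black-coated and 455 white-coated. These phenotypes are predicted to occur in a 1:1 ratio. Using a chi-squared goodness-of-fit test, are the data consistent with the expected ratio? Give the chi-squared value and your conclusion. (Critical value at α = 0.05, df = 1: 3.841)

6.008; not consistent

Expected counts for N = 839 under a 1:1 ratio (total parts = 2):
  black-coated: 839 × 1/2 = 419.5
  white-coated: 839 × 1/2 = 419.5
χ² = Σ (O − E)² / E
  black-coated: (384 − 419.5)² / 419.5 = 3.0042
  white-coated: (455 − 419.5)² / 419.5 = 3.0042
χ² = 3.0042 + 3.0042 = 6.0084 ≈ 6.008
Degrees of freedom = 2 − 1 = 1; critical value at α = 0.05 is 3.841.
Since 6.008 > 3.841, we reject the null hypothesis — the data do not fit the 1:1 ratio.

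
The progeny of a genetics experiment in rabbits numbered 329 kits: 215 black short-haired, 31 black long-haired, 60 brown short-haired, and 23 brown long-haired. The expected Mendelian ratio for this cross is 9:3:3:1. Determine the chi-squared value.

20.444

Total ratio parts = 16. Expected numbers out of 329:
  black short-haired: 329 × 9/16 = 185.0625
  black long-haired: 329 × 3/16 = 61.6875
  brown short-haired: 329 × 3/16 = 61.6875
  brown long-haired: 329 × 1/16 = 20.5625
χ² = Σ (O − E)² / E
  black short-haired: (215 − 185.0625)² / 185.0625 = 4.8430
  black long-haired: (31 − 61.6875)² / 61.6875 = 15.2660
  brown short-haired: (60 − 61.6875)² / 61.6875 = 0.0462
  brown long-haired: (23 − 20.5625)² / 20.5625 = 0.2889
χ² = 4.8430 + 15.2660 + 0.0462 + 0.2889 = 20.4441 ≈ 20.444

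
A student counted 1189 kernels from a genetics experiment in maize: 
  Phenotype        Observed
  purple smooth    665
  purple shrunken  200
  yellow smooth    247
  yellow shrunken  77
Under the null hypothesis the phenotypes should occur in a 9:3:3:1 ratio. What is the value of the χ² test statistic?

5.076

Under the 9:3:3:1 hypothesis (Σ ratio = 16, N = 1189):
  purple smooth: 1189 × 9/16 = 668.8125
  purple shrunken: 1189 × 3/16 = 222.9375
  yellow smooth: 1189 × 3/16 = 222.9375
  yellow shrunken: 1189 × 1/16 = 74.3125
χ² = Σ (O − E)² / E
  purple smooth: (665 − 668.8125)² / 668.8125 = 0.0217
  purple shrunken: (200 − 222.9375)² / 222.9375 = 2.3600
  yellow smooth: (247 − 222.9375)² / 222.9375 = 2.5972
  yellow shrunken: (77 − 74.3125)² / 74.3125 = 0.0972
χ² = 0.0217 + 2.3600 + 2.5972 + 0.0972 = 5.0761 ≈ 5.076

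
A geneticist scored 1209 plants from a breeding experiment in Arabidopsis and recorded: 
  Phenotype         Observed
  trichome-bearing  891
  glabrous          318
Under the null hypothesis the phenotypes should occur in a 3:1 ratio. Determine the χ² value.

1.094

Expected counts for N = 1209 under a 3:1 ratio (total parts = 4):
  trichome-bearing: 1209 × 3/4 = 906.75
  glabrous: 1209 × 1/4 = 302.25
χ² = Σ (O − E)² / E
  trichome-bearing: (891 − 906.75)² / 906.75 = 0.2736
  glabrous: (318 − 302.25)² / 302.25 = 0.8207
χ² = 0.2736 + 0.8207 = 1.0943 ≈ 1.094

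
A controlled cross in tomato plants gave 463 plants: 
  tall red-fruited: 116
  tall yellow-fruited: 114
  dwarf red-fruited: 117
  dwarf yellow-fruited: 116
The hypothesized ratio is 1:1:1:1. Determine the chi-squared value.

Total ratio parts = 4. Expected numbers out of 463:
  tall red-fruited: 463 × 1/4 = 115.75
  tall yellow-fruited: 463 × 1/4 = 115.75
  dwarf red-fruited: 463 × 1/4 = 115.75
  dwarf yellow-fruited: 463 × 1/4 = 115.75
χ² = Σ (O − E)² / E
  tall red-fruited: (116 − 115.75)² / 115.75 = 0.0005
  tall yellow-fruited: (114 − 115.75)² / 115.75 = 0.0265
  dwarf red-fruited: (117 − 115.75)² / 115.75 = 0.0135
  dwarf yellow-fruited: (116 − 115.75)² / 115.75 = 0.0005
χ² = 0.0005 + 0.0265 + 0.0135 + 0.0005 = 0.041

0.041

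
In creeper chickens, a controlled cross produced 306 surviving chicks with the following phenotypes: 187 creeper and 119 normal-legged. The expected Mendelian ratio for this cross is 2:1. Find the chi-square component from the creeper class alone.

Expected counts for N = 306 under a 2:1 ratio (total parts = 3):
  creeper: 306 × 2/3 = 204
  normal-legged: 306 × 1/3 = 102
Contribution of creeper: (187 − 204)² / 204 = 1.4167

1.417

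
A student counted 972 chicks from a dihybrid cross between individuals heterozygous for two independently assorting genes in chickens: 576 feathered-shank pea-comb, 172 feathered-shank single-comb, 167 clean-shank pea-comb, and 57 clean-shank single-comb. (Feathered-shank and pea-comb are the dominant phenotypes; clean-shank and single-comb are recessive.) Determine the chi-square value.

A dihybrid F₂ with independent assortment and complete dominance at both loci gives a 9:3:3:1 phenotypic ratio.
Expected counts for N = 972 under a 9:3:3:1 ratio (total parts = 16):
  feathered-shank pea-comb: 972 × 9/16 = 546.75
  feathered-shank single-comb: 972 × 3/16 = 182.25
  clean-shank pea-comb: 972 × 3/16 = 182.25
  clean-shank single-comb: 972 × 1/16 = 60.75
χ² = Σ (O − E)² / E
  feathered-shank pea-comb: (576 − 546.75)² / 546.75 = 1.5648
  feathered-shank single-comb: (172 − 182.25)² / 182.25 = 0.5765
  clean-shank pea-comb: (167 − 182.25)² / 182.25 = 1.2761
  clean-shank single-comb: (57 − 60.75)² / 60.75 = 0.2315
χ² = 1.5648 + 0.5765 + 1.2761 + 0.2315 = 3.6489 ≈ 3.649

3.649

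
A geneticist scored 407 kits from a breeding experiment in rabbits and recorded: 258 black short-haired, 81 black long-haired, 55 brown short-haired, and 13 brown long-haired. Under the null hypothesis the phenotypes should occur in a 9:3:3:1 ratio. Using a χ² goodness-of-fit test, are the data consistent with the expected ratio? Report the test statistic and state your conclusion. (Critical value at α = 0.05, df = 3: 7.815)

Under the 9:3:3:1 hypothesis (Σ ratio = 16, N = 407):
  black short-haired: 407 × 9/16 = 228.9375
  black long-haired: 407 × 3/16 = 76.3125
  brown short-haired: 407 × 3/16 = 76.3125
  brown long-haired: 407 × 1/16 = 25.4375
χ² = Σ (O − E)² / E
  black short-haired: (258 − 228.9375)² / 228.9375 = 3.6893
  black long-haired: (81 − 76.3125)² / 76.3125 = 0.2879
  brown short-haired: (55 − 76.3125)² / 76.3125 = 5.9521
  brown long-haired: (13 − 25.4375)² / 25.4375 = 6.0812
χ² = 3.6893 + 0.2879 + 5.9521 + 6.0812 = 16.0105 ≈ 16.011
Degrees of freedom = 4 − 1 = 3; critical value at α = 0.05 is 7.815.
Since 16.011 > 7.815, we reject the null hypothesis — the data do not fit the 9:3:3:1 ratio.

16.011; not consistent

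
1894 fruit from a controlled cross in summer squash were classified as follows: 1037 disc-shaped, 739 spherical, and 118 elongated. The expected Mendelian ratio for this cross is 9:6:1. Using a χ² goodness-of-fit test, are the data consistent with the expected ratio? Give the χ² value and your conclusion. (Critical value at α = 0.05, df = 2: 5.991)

Total ratio parts = 16. Expected numbers out of 1894:
  disc-shaped: 1894 × 9/16 = 1065.375
  spherical: 1894 × 6/16 = 710.25
  elongated: 1894 × 1/16 = 118.375
χ² = Σ (O − E)² / E
  disc-shaped: (1037 − 1065.375)² / 1065.375 = 0.7557
  spherical: (739 − 710.25)² / 710.25 = 1.1638
  elongated: (118 − 118.375)² / 118.375 = 0.0012
χ² = 0.7557 + 1.1638 + 0.0012 = 1.9207 ≈ 1.921
Degrees of freedom = 3 − 1 = 2; critical value at α = 0.05 is 5.991.
Since 1.921 < 5.991, we fail to reject the null hypothesis — the data are consistent with the 9:6:1 ratio.

1.921; consistent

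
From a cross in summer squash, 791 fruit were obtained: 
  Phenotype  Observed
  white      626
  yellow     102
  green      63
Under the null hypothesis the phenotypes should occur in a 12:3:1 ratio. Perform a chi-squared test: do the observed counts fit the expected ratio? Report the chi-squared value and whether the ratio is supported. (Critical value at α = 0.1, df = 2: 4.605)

Total ratio parts = 16. Expected numbers out of 791:
  white: 791 × 12/16 = 593.25
  yellow: 791 × 3/16 = 148.3125
  green: 791 × 1/16 = 49.4375
χ² = Σ (O − E)² / E
  white: (626 − 593.25)² / 593.25 = 1.8079
  yellow: (102 − 148.3125)² / 148.3125 = 14.4617
  green: (63 − 49.4375)² / 49.4375 = 3.7207
χ² = 1.8079 + 14.4617 + 3.7207 = 19.9903 ≈ 19.990
Degrees of freedom = 3 − 1 = 2; critical value at α = 0.1 is 4.605.
Since 19.990 > 4.605, we reject the null hypothesis — the data do not fit the 12:3:1 ratio.

19.990; not consistent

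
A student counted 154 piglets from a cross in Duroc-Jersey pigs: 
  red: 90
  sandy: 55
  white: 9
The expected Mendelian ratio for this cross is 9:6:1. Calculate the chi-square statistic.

The 9:6:1 ratio has 16 parts, so with N = 154 the expected counts are:
  red: 154 × 9/16 = 86.625
  sandy: 154 × 6/16 = 57.75
  white: 154 × 1/16 = 9.625
χ² = Σ (O − E)² / E
  red: (90 − 86.625)² / 86.625 = 0.1315
  sandy: (55 − 57.75)² / 57.75 = 0.1310
  white: (9 − 9.625)² / 9.625 = 0.0406
χ² = 0.1315 + 0.1310 + 0.0406 = 0.3031 ≈ 0.303

0.303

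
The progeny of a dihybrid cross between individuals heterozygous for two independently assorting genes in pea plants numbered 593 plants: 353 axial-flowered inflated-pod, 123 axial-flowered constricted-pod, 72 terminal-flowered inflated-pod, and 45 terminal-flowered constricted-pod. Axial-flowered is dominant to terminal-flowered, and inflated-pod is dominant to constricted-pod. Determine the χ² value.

17.899

A dihybrid F₂ with independent assortment and complete dominance at both loci gives a 9:3:3:1 phenotypic ratio.
The 9:3:3:1 ratio has 16 parts, so with N = 593 the expected counts are:
  axial-flowered inflated-pod: 593 × 9/16 = 333.5625
  axial-flowered constricted-pod: 593 × 3/16 = 111.1875
  terminal-flowered inflated-pod: 593 × 3/16 = 111.1875
  terminal-flowered constricted-pod: 593 × 1/16 = 37.0625
χ² = Σ (O − E)² / E
  axial-flowered inflated-pod: (353 − 333.5625)² / 333.5625 = 1.1327
  axial-flowered constricted-pod: (123 − 111.1875)² / 111.1875 = 1.2550
  terminal-flowered inflated-pod: (72 − 111.1875)² / 111.1875 = 13.8114
  terminal-flowered constricted-pod: (45 − 37.0625)² / 37.0625 = 1.6999
χ² = 1.1327 + 1.2550 + 13.8114 + 1.6999 = 17.899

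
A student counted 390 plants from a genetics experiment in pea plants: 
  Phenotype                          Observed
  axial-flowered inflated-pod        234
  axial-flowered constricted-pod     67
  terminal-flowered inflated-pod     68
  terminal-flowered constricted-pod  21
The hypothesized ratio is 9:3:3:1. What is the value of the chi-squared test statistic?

Total ratio parts = 16. Expected numbers out of 390:
  axial-flowered inflated-pod: 390 × 9/16 = 219.375
  axial-flowered constricted-pod: 390 × 3/16 = 73.125
  terminal-flowered inflated-pod: 390 × 3/16 = 73.125
  terminal-flowered constricted-pod: 390 × 1/16 = 24.375
χ² = Σ (O − E)² / E
  axial-flowered inflated-pod: (234 − 219.375)² / 219.375 = 0.9750
  axial-flowered constricted-pod: (67 − 73.125)² / 73.125 = 0.5130
  terminal-flowered inflated-pod: (68 − 73.125)² / 73.125 = 0.3592
  terminal-flowered constricted-pod: (21 − 24.375)² / 24.375 = 0.4673
χ² = 0.9750 + 0.5130 + 0.3592 + 0.4673 = 2.3145 ≈ 2.315

2.315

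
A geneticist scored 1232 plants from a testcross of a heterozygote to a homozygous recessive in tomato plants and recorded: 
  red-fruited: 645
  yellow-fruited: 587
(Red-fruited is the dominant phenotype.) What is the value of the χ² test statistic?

A testcross of a heterozygote (Aa × aa) gives a 1:1 phenotypic ratio.
Total ratio parts = 2. Expected numbers out of 1232:
  red-fruited: 1232 × 1/2 = 616
  yellow-fruited: 1232 × 1/2 = 616
χ² = Σ (O − E)² / E
  red-fruited: (645 − 616)² / 616 = 1.3653
  yellow-fruited: (587 − 616)² / 616 = 1.3653
χ² = 1.3653 + 1.3653 = 2.7306 ≈ 2.731

2.731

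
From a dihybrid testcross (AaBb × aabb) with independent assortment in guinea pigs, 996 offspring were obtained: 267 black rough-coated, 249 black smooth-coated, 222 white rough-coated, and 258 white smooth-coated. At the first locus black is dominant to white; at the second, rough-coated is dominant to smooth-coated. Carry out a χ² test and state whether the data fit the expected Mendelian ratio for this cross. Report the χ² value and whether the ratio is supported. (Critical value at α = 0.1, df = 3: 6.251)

4.554; consistent

A dihybrid testcross with independent assortment gives a 1:1:1:1 ratio.
Under the 1:1:1:1 hypothesis (Σ ratio = 4, N = 996):
  black rough-coated: 996 × 1/4 = 249
  black smooth-coated: 996 × 1/4 = 249
  white rough-coated: 996 × 1/4 = 249
  white smooth-coated: 996 × 1/4 = 249
χ² = Σ (O − E)² / E
  black rough-coated: (267 − 249)² / 249 = 1.3012
  black smooth-coated: (249 − 249)² / 249 = 0.0000
  white rough-coated: (222 − 249)² / 249 = 2.9277
  white smooth-coated: (258 − 249)² / 249 = 0.3253
χ² = 1.3012 + 0.0000 + 2.9277 + 0.3253 = 4.5542 ≈ 4.554
Degrees of freedom = 4 − 1 = 3; critical value at α = 0.1 is 6.251.
Since 4.554 < 6.251, we fail to reject the null hypothesis — the data are consistent with the 1:1:1:1 ratio.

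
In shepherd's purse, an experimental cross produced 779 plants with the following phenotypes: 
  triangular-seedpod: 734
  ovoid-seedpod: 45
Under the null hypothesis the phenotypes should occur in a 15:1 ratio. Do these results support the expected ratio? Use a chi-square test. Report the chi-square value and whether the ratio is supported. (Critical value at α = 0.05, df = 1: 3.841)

Total ratio parts = 16. Expected numbers out of 779:
  triangular-seedpod: 779 × 15/16 = 730.3125
  ovoid-seedpod: 779 × 1/16 = 48.6875
χ² = Σ (O − E)² / E
  triangular-seedpod: (734 − 730.3125)² / 730.3125 = 0.0186
  ovoid-seedpod: (45 − 48.6875)² / 48.6875 = 0.2793
χ² = 0.0186 + 0.2793 = 0.2979 ≈ 0.298
Degrees of freedom = 2 − 1 = 1; critical value at α = 0.05 is 3.841.
Since 0.298 < 3.841, we fail to reject the null hypothesis — the data are consistent with the 15:1 ratio.

0.298; consistent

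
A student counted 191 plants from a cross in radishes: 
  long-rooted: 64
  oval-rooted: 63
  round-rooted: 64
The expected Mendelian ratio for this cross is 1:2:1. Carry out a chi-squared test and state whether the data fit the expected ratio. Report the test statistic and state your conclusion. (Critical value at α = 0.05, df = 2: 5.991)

22.120; not consistent

Under the 1:2:1 hypothesis (Σ ratio = 4, N = 191):
  long-rooted: 191 × 1/4 = 47.75
  oval-rooted: 191 × 2/4 = 95.5
  round-rooted: 191 × 1/4 = 47.75
χ² = Σ (O − E)² / E
  long-rooted: (64 − 47.75)² / 47.75 = 5.5301
  oval-rooted: (63 − 95.5)² / 95.5 = 11.0602
  round-rooted: (64 − 47.75)² / 47.75 = 5.5301
χ² = 5.5301 + 11.0602 + 5.5301 = 22.1204 ≈ 22.120
Degrees of freedom = 3 − 1 = 2; critical value at α = 0.05 is 5.991.
Since 22.120 > 5.991, we reject the null hypothesis — the data do not fit the 1:2:1 ratio.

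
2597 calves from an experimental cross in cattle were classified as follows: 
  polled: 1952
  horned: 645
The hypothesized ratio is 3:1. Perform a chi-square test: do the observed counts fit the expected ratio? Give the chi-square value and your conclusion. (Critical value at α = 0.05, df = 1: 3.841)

0.037; consistent

Expected counts for N = 2597 under a 3:1 ratio (total parts = 4):
  polled: 2597 × 3/4 = 1947.75
  horned: 2597 × 1/4 = 649.25
χ² = Σ (O − E)² / E
  polled: (1952 − 1947.75)² / 1947.75 = 0.0093
  horned: (645 − 649.25)² / 649.25 = 0.0278
χ² = 0.0093 + 0.0278 = 0.0371 ≈ 0.037
Degrees of freedom = 2 − 1 = 1; critical value at α = 0.05 is 3.841.
Since 0.037 < 3.841, we fail to reject the null hypothesis — the data are consistent with the 3:1 ratio.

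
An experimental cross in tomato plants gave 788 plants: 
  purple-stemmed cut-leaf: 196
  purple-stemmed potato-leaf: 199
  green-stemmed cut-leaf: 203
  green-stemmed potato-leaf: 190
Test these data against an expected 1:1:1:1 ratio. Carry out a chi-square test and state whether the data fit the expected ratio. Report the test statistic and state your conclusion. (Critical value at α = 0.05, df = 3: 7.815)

Under the 1:1:1:1 hypothesis (Σ ratio = 4, N = 788):
  purple-stemmed cut-leaf: 788 × 1/4 = 197
  purple-stemmed potato-leaf: 788 × 1/4 = 197
  green-stemmed cut-leaf: 788 × 1/4 = 197
  green-stemmed potato-leaf: 788 × 1/4 = 197
χ² = Σ (O − E)² / E
  purple-stemmed cut-leaf: (196 − 197)² / 197 = 0.0051
  purple-stemmed potato-leaf: (199 − 197)² / 197 = 0.0203
  green-stemmed cut-leaf: (203 − 197)² / 197 = 0.1827
  green-stemmed potato-leaf: (190 − 197)² / 197 = 0.2487
χ² = 0.0051 + 0.0203 + 0.1827 + 0.2487 = 0.4568 ≈ 0.457
Degrees of freedom = 4 − 1 = 3; critical value at α = 0.05 is 7.815.
Since 0.457 < 7.815, we fail to reject the null hypothesis — the data are consistent with the 1:1:1:1 ratio.

0.457; consistent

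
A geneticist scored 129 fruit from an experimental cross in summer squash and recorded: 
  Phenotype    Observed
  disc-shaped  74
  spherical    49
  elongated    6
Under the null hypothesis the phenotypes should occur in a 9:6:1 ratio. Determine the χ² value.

Total ratio parts = 16. Expected numbers out of 129:
  disc-shaped: 129 × 9/16 = 72.5625
  spherical: 129 × 6/16 = 48.375
  elongated: 129 × 1/16 = 8.0625
χ² = Σ (O − E)² / E
  disc-shaped: (74 − 72.5625)² / 72.5625 = 0.0285
  spherical: (49 − 48.375)² / 48.375 = 0.0081
  elongated: (6 − 8.0625)² / 8.0625 = 0.5276
χ² = 0.0285 + 0.0081 + 0.5276 = 0.5642 ≈ 0.564

0.564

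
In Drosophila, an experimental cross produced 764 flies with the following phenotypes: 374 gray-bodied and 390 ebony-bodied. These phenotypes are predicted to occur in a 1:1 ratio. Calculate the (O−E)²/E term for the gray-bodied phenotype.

Under the 1:1 hypothesis (Σ ratio = 2, N = 764):
  gray-bodied: 764 × 1/2 = 382
  ebony-bodied: 764 × 1/2 = 382
Contribution of gray-bodied: (374 − 382)² / 382 = 0.1675

0.168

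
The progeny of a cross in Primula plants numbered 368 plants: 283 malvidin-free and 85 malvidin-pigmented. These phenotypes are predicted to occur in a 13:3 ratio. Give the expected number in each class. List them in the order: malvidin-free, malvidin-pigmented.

299, 69

Total ratio parts = 16. Expected numbers out of 368:
  malvidin-free: 368 × 13/16 = 299
  malvidin-pigmented: 368 × 3/16 = 69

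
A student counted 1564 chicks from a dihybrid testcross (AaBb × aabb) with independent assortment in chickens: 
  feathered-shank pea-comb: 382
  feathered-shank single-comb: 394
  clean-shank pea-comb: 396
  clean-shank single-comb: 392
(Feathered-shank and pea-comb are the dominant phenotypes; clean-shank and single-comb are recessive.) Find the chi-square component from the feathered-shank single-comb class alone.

0.023

A dihybrid testcross with independent assortment gives a 1:1:1:1 ratio.
Under the 1:1:1:1 hypothesis (Σ ratio = 4, N = 1564):
  feathered-shank pea-comb: 1564 × 1/4 = 391
  feathered-shank single-comb: 1564 × 1/4 = 391
  clean-shank pea-comb: 1564 × 1/4 = 391
  clean-shank single-comb: 1564 × 1/4 = 391
Contribution of feathered-shank single-comb: (394 − 391)² / 391 = 0.0230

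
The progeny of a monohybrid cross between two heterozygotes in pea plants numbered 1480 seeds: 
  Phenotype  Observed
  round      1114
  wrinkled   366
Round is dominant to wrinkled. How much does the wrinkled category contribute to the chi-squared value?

0.043

For a monohybrid cross between heterozygotes with complete dominance, the expected phenotypic ratio is 3:1.
Total ratio parts = 4. Expected numbers out of 1480:
  round: 1480 × 3/4 = 1110
  wrinkled: 1480 × 1/4 = 370
Contribution of wrinkled: (366 − 370)² / 370 = 0.0432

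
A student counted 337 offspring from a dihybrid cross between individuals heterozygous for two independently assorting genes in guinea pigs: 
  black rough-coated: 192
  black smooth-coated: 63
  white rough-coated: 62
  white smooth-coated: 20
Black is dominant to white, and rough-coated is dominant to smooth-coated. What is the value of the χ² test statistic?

A dihybrid F₂ with independent assortment and complete dominance at both loci gives a 9:3:3:1 phenotypic ratio.
Expected counts for N = 337 under a 9:3:3:1 ratio (total parts = 16):
  black rough-coated: 337 × 9/16 = 189.5625
  black smooth-coated: 337 × 3/16 = 63.1875
  white rough-coated: 337 × 3/16 = 63.1875
  white smooth-coated: 337 × 1/16 = 21.0625
χ² = Σ (O − E)² / E
  black rough-coated: (192 − 189.5625)² / 189.5625 = 0.0313
  black smooth-coated: (63 − 63.1875)² / 63.1875 = 0.0006
  white rough-coated: (62 − 63.1875)² / 63.1875 = 0.0223
  white smooth-coated: (20 − 21.0625)² / 21.0625 = 0.0536
χ² = 0.0313 + 0.0006 + 0.0223 + 0.0536 = 0.1078 ≈ 0.108

0.108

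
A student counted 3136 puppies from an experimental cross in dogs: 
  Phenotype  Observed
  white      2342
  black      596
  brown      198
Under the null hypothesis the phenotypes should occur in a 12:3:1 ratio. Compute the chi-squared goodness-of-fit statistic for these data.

0.172

Expected counts for N = 3136 under a 12:3:1 ratio (total parts = 16):
  white: 3136 × 12/16 = 2352
  black: 3136 × 3/16 = 588
  brown: 3136 × 1/16 = 196
χ² = Σ (O − E)² / E
  white: (2342 − 2352)² / 2352 = 0.0425
  black: (596 − 588)² / 588 = 0.1088
  brown: (198 − 196)² / 196 = 0.0204
χ² = 0.0425 + 0.1088 + 0.0204 = 0.1717 ≈ 0.172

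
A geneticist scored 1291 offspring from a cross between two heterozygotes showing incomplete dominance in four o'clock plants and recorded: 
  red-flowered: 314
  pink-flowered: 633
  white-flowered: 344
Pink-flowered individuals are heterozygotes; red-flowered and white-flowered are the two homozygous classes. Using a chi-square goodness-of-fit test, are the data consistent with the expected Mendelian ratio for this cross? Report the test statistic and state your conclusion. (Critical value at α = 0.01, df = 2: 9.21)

1.878; consistent

With incomplete dominance, a heterozygote × heterozygote cross gives a 1:2:1 phenotypic ratio.
The 1:2:1 ratio has 4 parts, so with N = 1291 the expected counts are:
  red-flowered: 1291 × 1/4 = 322.75
  pink-flowered: 1291 × 2/4 = 645.5
  white-flowered: 1291 × 1/4 = 322.75
χ² = Σ (O − E)² / E
  red-flowered: (314 − 322.75)² / 322.75 = 0.2372
  pink-flowered: (633 − 645.5)² / 645.5 = 0.2421
  white-flowered: (344 − 322.75)² / 322.75 = 1.3991
χ² = 0.2372 + 0.2421 + 1.3991 = 1.8784 ≈ 1.878
Degrees of freedom = 3 − 1 = 2; critical value at α = 0.01 is 9.21.
Since 1.878 < 9.21, we fail to reject the null hypothesis — the data are consistent with the 1:2:1 ratio.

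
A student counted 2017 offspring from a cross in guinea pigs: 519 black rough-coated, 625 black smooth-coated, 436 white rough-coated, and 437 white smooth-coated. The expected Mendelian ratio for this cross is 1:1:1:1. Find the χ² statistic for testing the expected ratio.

47.553

The 1:1:1:1 ratio has 4 parts, so with N = 2017 the expected counts are:
  black rough-coated: 2017 × 1/4 = 504.25
  black smooth-coated: 2017 × 1/4 = 504.25
  white rough-coated: 2017 × 1/4 = 504.25
  white smooth-coated: 2017 × 1/4 = 504.25
χ² = Σ (O − E)² / E
  black rough-coated: (519 − 504.25)² / 504.25 = 0.4315
  black smooth-coated: (625 − 504.25)² / 504.25 = 28.9153
  white rough-coated: (436 − 504.25)² / 504.25 = 9.2376
  white smooth-coated: (437 − 504.25)² / 504.25 = 8.9689
χ² = 0.4315 + 28.9153 + 9.2376 + 8.9689 = 47.5533 ≈ 47.553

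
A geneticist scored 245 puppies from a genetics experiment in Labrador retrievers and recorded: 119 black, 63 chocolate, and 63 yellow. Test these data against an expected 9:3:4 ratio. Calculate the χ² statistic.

8.956

Under the 9:3:4 hypothesis (Σ ratio = 16, N = 245):
  black: 245 × 9/16 = 137.8125
  chocolate: 245 × 3/16 = 45.9375
  yellow: 245 × 4/16 = 61.25
χ² = Σ (O − E)² / E
  black: (119 − 137.8125)² / 137.8125 = 2.5681
  chocolate: (63 − 45.9375)² / 45.9375 = 6.3375
  yellow: (63 − 61.25)² / 61.25 = 0.0500
χ² = 2.5681 + 6.3375 + 0.0500 = 8.9556 ≈ 8.956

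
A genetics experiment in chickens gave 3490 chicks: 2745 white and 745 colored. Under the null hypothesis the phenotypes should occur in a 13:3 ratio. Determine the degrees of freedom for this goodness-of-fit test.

1

A goodness-of-fit test with 2 phenotype classes has df = 2 − 1 = 1.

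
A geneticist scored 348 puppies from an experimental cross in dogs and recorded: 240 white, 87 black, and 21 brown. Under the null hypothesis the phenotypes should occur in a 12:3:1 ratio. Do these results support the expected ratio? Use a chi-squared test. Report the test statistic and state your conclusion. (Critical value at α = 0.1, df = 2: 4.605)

8.966; not consistent

Under the 12:3:1 hypothesis (Σ ratio = 16, N = 348):
  white: 348 × 12/16 = 261
  black: 348 × 3/16 = 65.25
  brown: 348 × 1/16 = 21.75
χ² = Σ (O − E)² / E
  white: (240 − 261)² / 261 = 1.6897
  black: (87 − 65.25)² / 65.25 = 7.2500
  brown: (21 − 21.75)² / 21.75 = 0.0259
χ² = 1.6897 + 7.2500 + 0.0259 = 8.9656 ≈ 8.966
Degrees of freedom = 3 − 1 = 2; critical value at α = 0.1 is 4.605.
Since 8.966 > 4.605, we reject the null hypothesis — the data do not fit the 12:3:1 ratio.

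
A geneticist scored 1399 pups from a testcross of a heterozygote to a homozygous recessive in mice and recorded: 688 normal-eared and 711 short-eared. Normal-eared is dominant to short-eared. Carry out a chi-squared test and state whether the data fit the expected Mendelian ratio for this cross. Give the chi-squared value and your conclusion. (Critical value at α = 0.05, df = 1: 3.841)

0.378; consistent

A testcross of a heterozygote (Aa × aa) gives a 1:1 phenotypic ratio.
The 1:1 ratio has 2 parts, so with N = 1399 the expected counts are:
  normal-eared: 1399 × 1/2 = 699.5
  short-eared: 1399 × 1/2 = 699.5
χ² = Σ (O − E)² / E
  normal-eared: (688 − 699.5)² / 699.5 = 0.1891
  short-eared: (711 − 699.5)² / 699.5 = 0.1891
χ² = 0.1891 + 0.1891 = 0.3782 ≈ 0.378
Degrees of freedom = 2 − 1 = 1; critical value at α = 0.05 is 3.841.
Since 0.378 < 3.841, we fail to reject the null hypothesis — the data are consistent with the 1:1 ratio.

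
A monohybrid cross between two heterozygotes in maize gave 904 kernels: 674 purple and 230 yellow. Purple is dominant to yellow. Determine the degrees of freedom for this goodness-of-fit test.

For a monohybrid cross between heterozygotes with complete dominance, the expected phenotypic ratio is 3:1.
A goodness-of-fit test with 2 phenotype classes has df = 2 − 1 = 1.

1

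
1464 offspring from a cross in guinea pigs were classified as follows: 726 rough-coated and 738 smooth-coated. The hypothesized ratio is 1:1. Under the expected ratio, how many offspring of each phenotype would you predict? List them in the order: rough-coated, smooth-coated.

The 1:1 ratio has 2 parts, so with N = 1464 the expected counts are:
  rough-coated: 1464 × 1/2 = 732
  smooth-coated: 1464 × 1/2 = 732

732, 732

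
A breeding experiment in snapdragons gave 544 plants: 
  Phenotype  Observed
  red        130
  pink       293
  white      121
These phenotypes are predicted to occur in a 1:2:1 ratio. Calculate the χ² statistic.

Total ratio parts = 4. Expected numbers out of 544:
  red: 544 × 1/4 = 136
  pink: 544 × 2/4 = 272
  white: 544 × 1/4 = 136
χ² = Σ (O − E)² / E
  red: (130 − 136)² / 136 = 0.2647
  pink: (293 − 272)² / 272 = 1.6213
  white: (121 − 136)² / 136 = 1.6544
χ² = 0.2647 + 1.6213 + 1.6544 = 3.5404 ≈ 3.540

3.540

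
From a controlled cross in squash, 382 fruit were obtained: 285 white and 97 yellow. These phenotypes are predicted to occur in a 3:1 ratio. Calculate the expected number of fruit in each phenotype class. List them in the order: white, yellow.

286.5, 95.5

The 3:1 ratio has 4 parts, so with N = 382 the expected counts are:
  white: 382 × 3/4 = 286.5
  yellow: 382 × 1/4 = 95.5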